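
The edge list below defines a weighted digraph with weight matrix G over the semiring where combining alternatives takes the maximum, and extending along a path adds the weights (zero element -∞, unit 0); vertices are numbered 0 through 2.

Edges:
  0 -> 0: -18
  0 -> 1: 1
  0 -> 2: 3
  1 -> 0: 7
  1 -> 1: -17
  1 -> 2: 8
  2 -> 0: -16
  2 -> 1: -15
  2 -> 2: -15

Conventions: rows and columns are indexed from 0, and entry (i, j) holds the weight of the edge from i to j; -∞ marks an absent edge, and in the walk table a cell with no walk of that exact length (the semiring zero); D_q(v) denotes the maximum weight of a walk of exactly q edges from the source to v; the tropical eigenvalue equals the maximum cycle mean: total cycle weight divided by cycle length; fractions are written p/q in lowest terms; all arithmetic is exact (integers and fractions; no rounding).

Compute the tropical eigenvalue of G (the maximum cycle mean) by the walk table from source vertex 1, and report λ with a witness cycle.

q=0: [-∞, 0, -∞]
q=1: [7, -17, 8]
q=2: [-8, 8, 10]
q=3: [15, -5, 16]
Optimal cycle mean attained by: cycle 0->1->0, total 1 + 7, length 2.
Answer: λ = 4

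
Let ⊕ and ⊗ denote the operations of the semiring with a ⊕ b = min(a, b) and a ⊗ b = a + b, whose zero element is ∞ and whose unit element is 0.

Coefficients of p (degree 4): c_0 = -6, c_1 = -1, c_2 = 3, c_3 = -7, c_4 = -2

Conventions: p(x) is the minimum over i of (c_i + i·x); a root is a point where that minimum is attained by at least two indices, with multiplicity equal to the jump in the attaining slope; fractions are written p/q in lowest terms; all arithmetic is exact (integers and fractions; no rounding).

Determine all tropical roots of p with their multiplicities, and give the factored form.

hull edge (i=0, c=-6) to (i=3, c=-7): slope -1/3, span 3
hull edge (i=3, c=-7) to (i=4, c=-2): slope 5, span 1
Factored form: p(x) = -2 ⊗ (x ⊕ (-5)) ⊗ (x ⊕ 1/3) ⊗ (x ⊕ 1/3) ⊗ (x ⊕ 1/3)
Answer: roots = -5 (mult 1), 1/3 (mult 3)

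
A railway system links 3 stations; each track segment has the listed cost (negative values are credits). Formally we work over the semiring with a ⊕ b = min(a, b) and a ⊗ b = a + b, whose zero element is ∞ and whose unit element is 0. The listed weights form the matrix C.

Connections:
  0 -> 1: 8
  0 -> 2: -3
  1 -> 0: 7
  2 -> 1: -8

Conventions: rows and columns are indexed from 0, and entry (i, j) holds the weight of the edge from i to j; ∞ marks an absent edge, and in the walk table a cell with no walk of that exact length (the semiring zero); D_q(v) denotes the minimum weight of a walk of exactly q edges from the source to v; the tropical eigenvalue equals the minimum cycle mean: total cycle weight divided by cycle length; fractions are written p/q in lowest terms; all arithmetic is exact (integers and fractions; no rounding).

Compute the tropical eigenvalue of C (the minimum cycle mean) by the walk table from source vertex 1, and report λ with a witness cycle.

q=0: [∞, 0, ∞]
q=1: [7, ∞, ∞]
q=2: [∞, 15, 4]
q=3: [22, -4, ∞]
Optimal cycle mean attained by: cycle 0->2->1->0, total (-3) + (-8) + 7, length 3.
Answer: λ = -4/3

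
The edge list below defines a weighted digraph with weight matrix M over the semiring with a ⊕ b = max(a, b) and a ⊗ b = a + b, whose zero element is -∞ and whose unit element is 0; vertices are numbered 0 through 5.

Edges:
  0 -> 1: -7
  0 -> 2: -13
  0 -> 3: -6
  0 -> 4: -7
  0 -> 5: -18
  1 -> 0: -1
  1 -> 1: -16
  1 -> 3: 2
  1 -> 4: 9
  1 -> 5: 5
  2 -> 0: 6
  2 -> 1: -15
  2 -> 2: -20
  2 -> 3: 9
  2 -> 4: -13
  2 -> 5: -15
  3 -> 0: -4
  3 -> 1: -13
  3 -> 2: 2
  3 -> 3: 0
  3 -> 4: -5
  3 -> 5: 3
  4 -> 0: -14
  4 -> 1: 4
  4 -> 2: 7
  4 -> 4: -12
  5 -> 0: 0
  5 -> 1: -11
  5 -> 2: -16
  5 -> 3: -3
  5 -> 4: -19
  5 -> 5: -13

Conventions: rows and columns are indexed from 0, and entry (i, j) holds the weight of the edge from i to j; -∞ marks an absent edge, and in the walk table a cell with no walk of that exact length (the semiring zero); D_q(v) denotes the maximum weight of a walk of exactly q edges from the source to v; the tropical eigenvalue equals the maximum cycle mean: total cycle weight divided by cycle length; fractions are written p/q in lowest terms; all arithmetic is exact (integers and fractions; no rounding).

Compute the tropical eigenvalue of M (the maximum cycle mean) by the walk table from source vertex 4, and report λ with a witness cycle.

q=0: [-∞, -∞, -∞, -∞, 0, -∞]
q=1: [-14, 4, 7, -∞, -12, -∞]
q=2: [13, -8, -5, 16, 13, 9]
q=3: [12, 17, 20, 16, 11, 19]
q=4: [26, 15, 18, 29, 26, 22]
q=5: [25, 30, 33, 29, 24, 32]
q=6: [39, 28, 31, 42, 39, 35]
Optimal cycle mean attained by: cycle 1->4->1, total 9 + 4, length 2.
Answer: λ = 13/2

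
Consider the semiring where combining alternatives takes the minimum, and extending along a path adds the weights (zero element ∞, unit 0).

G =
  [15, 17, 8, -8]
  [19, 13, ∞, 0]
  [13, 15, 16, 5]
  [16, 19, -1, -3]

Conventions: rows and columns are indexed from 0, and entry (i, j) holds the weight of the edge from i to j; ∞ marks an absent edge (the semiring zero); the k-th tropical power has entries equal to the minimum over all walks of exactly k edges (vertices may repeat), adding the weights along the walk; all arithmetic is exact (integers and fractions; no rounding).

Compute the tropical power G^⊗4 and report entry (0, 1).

G^⊗2:
  [8, 11, -9, -11]
  [16, 19, -1, -3]
  [21, 24, 4, 2]
  [12, 14, -4, -6]
G^⊗3:
  [4, 6, -12, -14]
  [12, 14, -4, -6]
  [17, 19, 1, -1]
  [9, 11, -7, -9]
G^⊗4:
  [1, 3, -15, -17]
  [9, 11, -7, -9]
  [14, 16, -2, -4]
  [6, 8, -10, -12]
Key observation: the optimum is the walk 0->3->3->2->1, with weight (-8) + (-3) + (-1) + 15 = 3.
Optimal value attained by: walk 0->3->3->2->1.
Answer: (G^⊗4)[0][1] = 3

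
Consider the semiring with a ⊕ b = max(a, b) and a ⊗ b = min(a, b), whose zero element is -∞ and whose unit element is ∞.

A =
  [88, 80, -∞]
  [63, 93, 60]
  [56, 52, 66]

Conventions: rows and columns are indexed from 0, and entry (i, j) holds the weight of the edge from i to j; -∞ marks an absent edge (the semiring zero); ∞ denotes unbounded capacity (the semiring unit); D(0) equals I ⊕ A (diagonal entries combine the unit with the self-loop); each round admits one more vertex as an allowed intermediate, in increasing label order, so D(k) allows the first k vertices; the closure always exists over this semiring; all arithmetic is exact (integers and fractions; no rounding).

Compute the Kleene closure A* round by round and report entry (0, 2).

D(0):
  [∞, 80, -∞]
  [63, ∞, 60]
  [56, 52, ∞]
D(1):
  [∞, 80, -∞]
  [63, ∞, 60]
  [56, 56, ∞]
D(2):
  [∞, 80, 60]
  [63, ∞, 60]
  [56, 56, ∞]
D(3):
  [∞, 80, 60]
  [63, ∞, 60]
  [56, 56, ∞]
Answer: A*[0][2] = 60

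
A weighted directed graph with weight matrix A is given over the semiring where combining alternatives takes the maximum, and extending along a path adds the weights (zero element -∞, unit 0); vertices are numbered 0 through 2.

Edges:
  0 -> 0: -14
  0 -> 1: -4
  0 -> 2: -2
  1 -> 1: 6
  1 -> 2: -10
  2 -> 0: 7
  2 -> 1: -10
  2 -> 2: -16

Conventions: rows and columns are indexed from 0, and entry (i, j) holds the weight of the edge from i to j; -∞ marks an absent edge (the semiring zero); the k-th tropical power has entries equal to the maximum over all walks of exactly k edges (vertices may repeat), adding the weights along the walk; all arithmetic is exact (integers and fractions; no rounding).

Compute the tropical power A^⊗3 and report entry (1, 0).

A^⊗2:
  [5, 2, -14]
  [-3, 12, -4]
  [-7, 3, 5]
A^⊗3:
  [-7, 8, 3]
  [3, 18, 2]
  [12, 9, -7]
Key observation: the optimum is the walk 1->1->2->0, with weight 6 + (-10) + 7 = 3.
Optimal value attained by: walk 1->1->2->0.
Answer: (A^⊗3)[1][0] = 3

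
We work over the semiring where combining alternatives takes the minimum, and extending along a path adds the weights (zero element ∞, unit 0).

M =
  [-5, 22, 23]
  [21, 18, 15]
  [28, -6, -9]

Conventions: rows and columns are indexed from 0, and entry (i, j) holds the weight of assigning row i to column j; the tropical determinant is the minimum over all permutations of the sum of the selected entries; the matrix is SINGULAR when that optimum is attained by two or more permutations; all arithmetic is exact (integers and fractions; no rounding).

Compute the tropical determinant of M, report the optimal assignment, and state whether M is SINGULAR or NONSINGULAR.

σ = (0, 1, 2): (-5) + 18 + (-9) = 4
σ = (0, 2, 1): (-5) + 15 + (-6) = 4
σ = (1, 0, 2): 22 + 21 + (-9) = 34
σ = (1, 2, 0): 22 + 15 + 28 = 65
σ = (2, 0, 1): 23 + 21 + (-6) = 38
σ = (2, 1, 0): 23 + 18 + 28 = 69
Optimal value attained by: σ = (0, 1, 2).
Answer: det⊕(M) = 4; verdict: SINGULAR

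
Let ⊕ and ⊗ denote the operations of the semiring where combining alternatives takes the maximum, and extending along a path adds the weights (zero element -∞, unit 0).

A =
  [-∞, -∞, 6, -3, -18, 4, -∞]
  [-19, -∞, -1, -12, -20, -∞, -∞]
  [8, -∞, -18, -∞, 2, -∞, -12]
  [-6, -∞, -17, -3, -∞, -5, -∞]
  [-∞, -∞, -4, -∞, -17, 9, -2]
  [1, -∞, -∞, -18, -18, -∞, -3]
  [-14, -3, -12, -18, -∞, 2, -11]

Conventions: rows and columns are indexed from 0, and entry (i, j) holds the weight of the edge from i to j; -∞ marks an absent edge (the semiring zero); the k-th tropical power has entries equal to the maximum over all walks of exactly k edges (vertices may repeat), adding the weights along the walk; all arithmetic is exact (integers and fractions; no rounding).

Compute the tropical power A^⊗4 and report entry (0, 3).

A^⊗2:
  [14, -∞, -12, -6, 8, -8, 1]
  [7, -∞, -13, -15, 1, -11, -13]
  [-10, -15, 14, 5, -10, 12, 0]
  [-4, -∞, 0, -6, -15, -2, -8]
  [10, -5, -14, -9, -2, 0, 6]
  [-17, -6, 7, -2, -17, 5, -14]
  [3, -14, -4, -15, -10, -9, -1]
A^⊗3:
  [-4, -2, 20, 11, -4, 18, 6]
  [-5, -16, 13, 4, -11, 11, -1]
  [22, -3, -4, 2, 16, 2, 9]
  [8, -11, 2, -7, 2, 0, -5]
  [1, 3, 16, 7, -8, 14, -3]
  [15, -17, -7, -5, 9, -7, 2]
  [4, -4, 9, 0, -2, 7, -12]
A^⊗4:
  [28, 3, 2, 8, 22, 8, 15]
  [21, -4, 1, 1, 15, 1, 8]
  [4, 6, 28, 19, 4, 26, 14]
  [10, -8, 14, 5, 4, 12, 0]
  [24, -6, 7, 4, 18, 5, 11]
  [1, -1, 21, 12, -3, 19, 7]
  [17, -15, 10, 1, 11, 8, 4]
Key observation: the optimum is the walk 0->2->0->3->3, with weight 6 + 8 + (-3) + (-3) = 8.
Optimal value attained by: walk 0->2->0->3->3.
Answer: (A^⊗4)[0][3] = 8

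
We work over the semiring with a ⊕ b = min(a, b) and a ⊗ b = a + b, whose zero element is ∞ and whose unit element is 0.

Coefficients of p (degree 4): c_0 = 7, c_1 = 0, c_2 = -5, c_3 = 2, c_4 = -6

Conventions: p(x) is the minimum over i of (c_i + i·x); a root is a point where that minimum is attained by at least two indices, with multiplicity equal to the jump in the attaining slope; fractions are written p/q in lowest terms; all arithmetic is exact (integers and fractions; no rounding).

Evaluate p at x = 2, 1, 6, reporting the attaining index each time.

p(2) = min(7+0·2=7, 0+1·2=2, -5+2·2=-1, 2+3·2=8, -6+4·2=2) = -1 (attained by i=2)
p(1) = min(7+0·1=7, 0+1·1=1, -5+2·1=-3, 2+3·1=5, -6+4·1=-2) = -3 (attained by i=2)
p(6) = min(7+0·6=7, 0+1·6=6, -5+2·6=7, 2+3·6=20, -6+4·6=18) = 6 (attained by i=1)
Answer: p(2) = -1; p(1) = -3; p(6) = 6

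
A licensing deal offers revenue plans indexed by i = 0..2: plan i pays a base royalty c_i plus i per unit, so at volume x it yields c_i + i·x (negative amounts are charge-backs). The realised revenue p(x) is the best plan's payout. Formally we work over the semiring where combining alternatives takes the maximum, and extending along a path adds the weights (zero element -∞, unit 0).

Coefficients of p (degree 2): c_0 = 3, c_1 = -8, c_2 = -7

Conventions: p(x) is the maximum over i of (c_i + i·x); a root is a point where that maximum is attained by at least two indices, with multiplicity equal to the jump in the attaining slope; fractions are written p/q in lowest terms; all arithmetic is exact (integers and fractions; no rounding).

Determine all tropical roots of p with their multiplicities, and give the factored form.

hull edge (i=0, c=3) to (i=2, c=-7): slope -5, span 2
Factored form: p(x) = -7 ⊗ (x ⊕ 5) ⊗ (x ⊕ 5)
Answer: roots = 5 (mult 2)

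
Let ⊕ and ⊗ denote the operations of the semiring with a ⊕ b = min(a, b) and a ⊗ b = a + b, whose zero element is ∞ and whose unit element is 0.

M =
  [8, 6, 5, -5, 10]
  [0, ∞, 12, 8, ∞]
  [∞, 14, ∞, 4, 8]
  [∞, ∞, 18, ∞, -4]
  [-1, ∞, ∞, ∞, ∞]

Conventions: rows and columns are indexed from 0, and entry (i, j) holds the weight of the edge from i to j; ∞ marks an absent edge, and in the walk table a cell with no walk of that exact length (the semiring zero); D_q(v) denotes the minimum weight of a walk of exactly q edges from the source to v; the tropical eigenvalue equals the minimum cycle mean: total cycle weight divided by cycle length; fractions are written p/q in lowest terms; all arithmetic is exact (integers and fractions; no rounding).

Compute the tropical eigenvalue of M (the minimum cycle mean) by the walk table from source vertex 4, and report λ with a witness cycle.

q=0: [∞, ∞, ∞, ∞, 0]
q=1: [-1, ∞, ∞, ∞, ∞]
q=2: [7, 5, 4, -6, 9]
q=3: [5, 13, 12, 2, -10]
q=4: [-11, 11, 10, 0, -2]
q=5: [-3, -5, -6, -16, -4]
Optimal cycle mean attained by: cycle 0->3->4->0, total (-5) + (-4) + (-1), length 3.
Answer: λ = -10/3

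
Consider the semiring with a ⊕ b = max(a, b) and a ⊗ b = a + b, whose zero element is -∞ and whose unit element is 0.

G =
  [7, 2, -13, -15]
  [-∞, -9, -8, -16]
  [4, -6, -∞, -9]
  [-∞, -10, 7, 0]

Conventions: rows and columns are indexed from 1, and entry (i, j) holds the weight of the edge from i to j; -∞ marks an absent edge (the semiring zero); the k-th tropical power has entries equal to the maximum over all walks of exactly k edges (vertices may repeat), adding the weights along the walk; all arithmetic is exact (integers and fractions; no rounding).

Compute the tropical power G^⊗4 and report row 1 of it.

G^⊗2:
  [14, 9, -6, -8]
  [-4, -14, -9, -16]
  [11, 6, -2, -9]
  [11, 1, 7, 0]
G^⊗3:
  [21, 16, 1, -1]
  [3, -2, -9, -16]
  [18, 13, -2, -4]
  [18, 13, 7, 0]
G^⊗4:
  [28, 23, 8, 6]
  [10, 5, -9, -12]
  [25, 20, 5, 3]
  [25, 20, 7, 3]
Answer: row 1 of G^⊗4 = [28, 23, 8, 6]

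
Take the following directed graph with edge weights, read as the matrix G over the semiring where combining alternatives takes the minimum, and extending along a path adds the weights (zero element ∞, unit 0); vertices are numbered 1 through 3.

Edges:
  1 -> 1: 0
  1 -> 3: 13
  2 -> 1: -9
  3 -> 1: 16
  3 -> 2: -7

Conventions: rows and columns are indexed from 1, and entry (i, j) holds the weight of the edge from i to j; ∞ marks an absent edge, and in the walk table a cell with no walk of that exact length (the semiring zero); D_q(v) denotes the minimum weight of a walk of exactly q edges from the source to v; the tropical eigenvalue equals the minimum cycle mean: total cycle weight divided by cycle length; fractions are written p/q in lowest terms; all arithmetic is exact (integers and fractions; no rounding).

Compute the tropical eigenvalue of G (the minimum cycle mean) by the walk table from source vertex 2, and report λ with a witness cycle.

q=0: [∞, 0, ∞]
q=1: [-9, ∞, ∞]
q=2: [-9, ∞, 4]
q=3: [-9, -3, 4]
Optimal cycle mean attained by: cycle 1->3->2->1, total 13 + (-7) + (-9), length 3.
Answer: λ = -1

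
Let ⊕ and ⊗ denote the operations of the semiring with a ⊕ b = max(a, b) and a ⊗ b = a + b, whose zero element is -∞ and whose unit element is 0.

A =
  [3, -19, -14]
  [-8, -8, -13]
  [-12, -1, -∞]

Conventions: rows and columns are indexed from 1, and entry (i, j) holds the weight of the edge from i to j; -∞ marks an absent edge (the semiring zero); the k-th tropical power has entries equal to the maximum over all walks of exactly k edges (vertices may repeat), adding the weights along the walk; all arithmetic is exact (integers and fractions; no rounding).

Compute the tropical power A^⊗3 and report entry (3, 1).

A^⊗2:
  [6, -15, -11]
  [-5, -14, -21]
  [-9, -9, -14]
A^⊗3:
  [9, -12, -8]
  [-2, -22, -19]
  [-6, -15, -22]
Key observation: the optimum is the walk 3->1->1->1, with weight (-12) + 3 + 3 = -6.
Optimal value attained by: walk 3->1->1->1.
Answer: (A^⊗3)[3][1] = -6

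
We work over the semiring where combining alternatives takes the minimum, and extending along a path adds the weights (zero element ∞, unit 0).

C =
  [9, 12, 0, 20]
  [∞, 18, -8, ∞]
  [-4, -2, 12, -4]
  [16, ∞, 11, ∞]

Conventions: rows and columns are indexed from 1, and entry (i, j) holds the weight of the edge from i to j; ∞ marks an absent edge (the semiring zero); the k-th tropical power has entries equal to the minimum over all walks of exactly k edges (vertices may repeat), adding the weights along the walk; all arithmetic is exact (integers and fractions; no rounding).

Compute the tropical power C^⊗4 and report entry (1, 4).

C^⊗2:
  [-4, -2, 4, -4]
  [-12, -10, 4, -12]
  [5, 8, -10, 8]
  [7, 9, 16, 7]
C^⊗3:
  [0, 2, -10, 0]
  [-3, 0, -18, 0]
  [-14, -12, 0, -14]
  [12, 14, 1, 12]
C^⊗4:
  [-14, -12, -6, -14]
  [-22, -20, -8, -22]
  [-5, -2, -20, -4]
  [-3, -1, 6, -3]
Key observation: the optimum is the walk 1->3->2->3->4, with weight 0 + (-2) + (-8) + (-4) = -14.
Optimal value attained by: walk 1->3->2->3->4.
Answer: (C^⊗4)[1][4] = -14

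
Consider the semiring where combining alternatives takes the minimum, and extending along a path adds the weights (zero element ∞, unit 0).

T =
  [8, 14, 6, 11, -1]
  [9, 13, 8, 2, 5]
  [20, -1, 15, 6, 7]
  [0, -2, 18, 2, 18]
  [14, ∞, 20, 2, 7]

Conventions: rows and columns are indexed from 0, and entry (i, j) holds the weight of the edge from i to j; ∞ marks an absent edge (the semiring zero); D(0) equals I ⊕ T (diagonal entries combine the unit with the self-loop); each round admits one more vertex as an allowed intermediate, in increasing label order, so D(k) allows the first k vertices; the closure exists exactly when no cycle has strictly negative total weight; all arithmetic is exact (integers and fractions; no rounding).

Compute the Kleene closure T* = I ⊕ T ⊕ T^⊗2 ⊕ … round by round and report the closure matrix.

D(0):
  [0, 14, 6, 11, -1]
  [9, 0, 8, 2, 5]
  [20, -1, 0, 6, 7]
  [0, -2, 18, 0, 18]
  [14, ∞, 20, 2, 0]
D(1):
  [0, 14, 6, 11, -1]
  [9, 0, 8, 2, 5]
  [20, -1, 0, 6, 7]
  [0, -2, 6, 0, -1]
  [14, 28, 20, 2, 0]
D(2):
  [0, 14, 6, 11, -1]
  [9, 0, 8, 2, 5]
  [8, -1, 0, 1, 4]
  [0, -2, 6, 0, -1]
  [14, 28, 20, 2, 0]
D(3):
  [0, 5, 6, 7, -1]
  [9, 0, 8, 2, 5]
  [8, -1, 0, 1, 4]
  [0, -2, 6, 0, -1]
  [14, 19, 20, 2, 0]
D(4):
  [0, 5, 6, 7, -1]
  [2, 0, 8, 2, 1]
  [1, -1, 0, 1, 0]
  [0, -2, 6, 0, -1]
  [2, 0, 8, 2, 0]
D(5):
  [0, -1, 6, 1, -1]
  [2, 0, 8, 2, 1]
  [1, -1, 0, 1, 0]
  [0, -2, 6, 0, -1]
  [2, 0, 8, 2, 0]
Answer: T* = [[0, -1, 6, 1, -1], [2, 0, 8, 2, 1], [1, -1, 0, 1, 0], [0, -2, 6, 0, -1], [2, 0, 8, 2, 0]]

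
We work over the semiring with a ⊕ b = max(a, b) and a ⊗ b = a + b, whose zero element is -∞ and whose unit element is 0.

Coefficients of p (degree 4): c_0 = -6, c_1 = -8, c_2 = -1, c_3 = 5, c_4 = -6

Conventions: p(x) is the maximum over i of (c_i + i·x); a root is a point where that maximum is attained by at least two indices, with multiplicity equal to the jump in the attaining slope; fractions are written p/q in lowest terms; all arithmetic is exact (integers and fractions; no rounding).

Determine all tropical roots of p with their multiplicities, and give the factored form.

hull edge (i=0, c=-6) to (i=3, c=5): slope 11/3, span 3
hull edge (i=3, c=5) to (i=4, c=-6): slope -11, span 1
Factored form: p(x) = -6 ⊗ (x ⊕ (-11/3)) ⊗ (x ⊕ (-11/3)) ⊗ (x ⊕ (-11/3)) ⊗ (x ⊕ 11)
Answer: roots = -11/3 (mult 3), 11 (mult 1)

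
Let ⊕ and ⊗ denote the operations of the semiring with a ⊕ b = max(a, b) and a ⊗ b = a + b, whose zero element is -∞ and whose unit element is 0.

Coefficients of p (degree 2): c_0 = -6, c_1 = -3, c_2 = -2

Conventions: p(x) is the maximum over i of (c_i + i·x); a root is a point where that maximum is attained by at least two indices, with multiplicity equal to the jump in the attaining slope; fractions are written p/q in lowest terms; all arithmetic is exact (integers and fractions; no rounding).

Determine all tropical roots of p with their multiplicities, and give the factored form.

hull edge (i=0, c=-6) to (i=1, c=-3): slope 3, span 1
hull edge (i=1, c=-3) to (i=2, c=-2): slope 1, span 1
Factored form: p(x) = -2 ⊗ (x ⊕ (-3)) ⊗ (x ⊕ (-1))
Answer: roots = -3 (mult 1), -1 (mult 1)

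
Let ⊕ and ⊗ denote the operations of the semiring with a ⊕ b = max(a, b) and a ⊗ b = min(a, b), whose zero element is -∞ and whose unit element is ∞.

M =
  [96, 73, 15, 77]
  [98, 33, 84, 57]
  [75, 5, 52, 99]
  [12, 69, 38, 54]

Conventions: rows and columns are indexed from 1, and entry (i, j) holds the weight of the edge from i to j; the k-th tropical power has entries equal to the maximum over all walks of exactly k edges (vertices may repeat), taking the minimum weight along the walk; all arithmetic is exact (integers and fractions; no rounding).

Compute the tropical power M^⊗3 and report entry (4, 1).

M^⊗2:
  [96, 73, 73, 77]
  [96, 73, 52, 84]
  [75, 73, 52, 75]
  [69, 54, 69, 57]
M^⊗3:
  [96, 73, 73, 77]
  [96, 73, 73, 77]
  [75, 73, 73, 75]
  [69, 69, 54, 69]
Key observation: the optimum is the walk 4->2->1->1, with weight 69 min 98 min 96 = 69.
Optimal value attained by: walk 4->2->1->1.
Answer: (M^⊗3)[4][1] = 69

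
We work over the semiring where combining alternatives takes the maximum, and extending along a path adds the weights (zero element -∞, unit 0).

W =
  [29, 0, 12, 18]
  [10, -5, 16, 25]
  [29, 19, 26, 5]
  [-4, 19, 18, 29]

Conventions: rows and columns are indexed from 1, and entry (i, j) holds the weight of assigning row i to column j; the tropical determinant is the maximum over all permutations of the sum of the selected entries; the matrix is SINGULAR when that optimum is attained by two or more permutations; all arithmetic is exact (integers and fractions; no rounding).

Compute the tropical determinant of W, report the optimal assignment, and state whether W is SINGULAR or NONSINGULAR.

σ = (1, 2, 3, 4): 29 + (-5) + 26 + 29 = 79
σ = (1, 2, 4, 3): 29 + (-5) + 5 + 18 = 47
σ = (1, 3, 2, 4): 29 + 16 + 19 + 29 = 93
σ = (1, 3, 4, 2): 29 + 16 + 5 + 19 = 69
σ = (1, 4, 2, 3): 29 + 25 + 19 + 18 = 91
σ = (1, 4, 3, 2): 29 + 25 + 26 + 19 = 99
σ = (2, 1, 3, 4): 0 + 10 + 26 + 29 = 65
σ = (2, 1, 4, 3): 0 + 10 + 5 + 18 = 33
σ = (2, 3, 1, 4): 0 + 16 + 29 + 29 = 74
σ = (2, 3, 4, 1): 0 + 16 + 5 + (-4) = 17
σ = (2, 4, 1, 3): 0 + 25 + 29 + 18 = 72
σ = (2, 4, 3, 1): 0 + 25 + 26 + (-4) = 47
σ = (3, 1, 2, 4): 12 + 10 + 19 + 29 = 70
σ = (3, 1, 4, 2): 12 + 10 + 5 + 19 = 46
σ = (3, 2, 1, 4): 12 + (-5) + 29 + 29 = 65
σ = (3, 2, 4, 1): 12 + (-5) + 5 + (-4) = 8
σ = (3, 4, 1, 2): 12 + 25 + 29 + 19 = 85
σ = (3, 4, 2, 1): 12 + 25 + 19 + (-4) = 52
σ = (4, 1, 2, 3): 18 + 10 + 19 + 18 = 65
σ = (4, 1, 3, 2): 18 + 10 + 26 + 19 = 73
σ = (4, 2, 1, 3): 18 + (-5) + 29 + 18 = 60
σ = (4, 2, 3, 1): 18 + (-5) + 26 + (-4) = 35
σ = (4, 3, 1, 2): 18 + 16 + 29 + 19 = 82
σ = (4, 3, 2, 1): 18 + 16 + 19 + (-4) = 49
Optimal value attained by: σ = (1, 4, 3, 2).
Answer: det⊕(W) = 99; verdict: NONSINGULAR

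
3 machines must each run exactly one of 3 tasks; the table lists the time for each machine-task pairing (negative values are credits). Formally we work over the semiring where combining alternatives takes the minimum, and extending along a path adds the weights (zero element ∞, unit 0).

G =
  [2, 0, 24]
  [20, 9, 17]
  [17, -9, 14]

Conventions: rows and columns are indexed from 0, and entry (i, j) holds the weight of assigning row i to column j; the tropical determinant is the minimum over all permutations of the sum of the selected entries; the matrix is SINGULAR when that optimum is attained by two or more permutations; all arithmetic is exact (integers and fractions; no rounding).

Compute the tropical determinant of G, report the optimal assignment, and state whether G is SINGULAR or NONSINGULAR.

σ = (0, 1, 2): 2 + 9 + 14 = 25
σ = (0, 2, 1): 2 + 17 + (-9) = 10
σ = (1, 0, 2): 0 + 20 + 14 = 34
σ = (1, 2, 0): 0 + 17 + 17 = 34
σ = (2, 0, 1): 24 + 20 + (-9) = 35
σ = (2, 1, 0): 24 + 9 + 17 = 50
Optimal value attained by: σ = (0, 2, 1).
Answer: det⊕(G) = 10; verdict: NONSINGULAR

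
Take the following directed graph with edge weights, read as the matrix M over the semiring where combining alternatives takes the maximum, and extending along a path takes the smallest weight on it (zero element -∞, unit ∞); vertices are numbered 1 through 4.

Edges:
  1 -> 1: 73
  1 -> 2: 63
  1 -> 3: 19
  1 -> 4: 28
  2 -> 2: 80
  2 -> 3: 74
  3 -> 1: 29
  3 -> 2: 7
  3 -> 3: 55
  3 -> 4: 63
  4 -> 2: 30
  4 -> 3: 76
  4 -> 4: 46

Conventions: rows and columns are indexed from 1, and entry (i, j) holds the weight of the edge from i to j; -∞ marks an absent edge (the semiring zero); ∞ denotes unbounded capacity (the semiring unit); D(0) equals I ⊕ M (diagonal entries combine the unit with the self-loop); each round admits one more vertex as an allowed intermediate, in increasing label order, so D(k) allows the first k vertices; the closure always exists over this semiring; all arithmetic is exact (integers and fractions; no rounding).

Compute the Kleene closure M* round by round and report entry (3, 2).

D(0):
  [∞, 63, 19, 28]
  [-∞, ∞, 74, -∞]
  [29, 7, ∞, 63]
  [-∞, 30, 76, ∞]
D(1):
  [∞, 63, 19, 28]
  [-∞, ∞, 74, -∞]
  [29, 29, ∞, 63]
  [-∞, 30, 76, ∞]
D(2):
  [∞, 63, 63, 28]
  [-∞, ∞, 74, -∞]
  [29, 29, ∞, 63]
  [-∞, 30, 76, ∞]
D(3):
  [∞, 63, 63, 63]
  [29, ∞, 74, 63]
  [29, 29, ∞, 63]
  [29, 30, 76, ∞]
D(4):
  [∞, 63, 63, 63]
  [29, ∞, 74, 63]
  [29, 30, ∞, 63]
  [29, 30, 76, ∞]
Answer: M*[3][2] = 30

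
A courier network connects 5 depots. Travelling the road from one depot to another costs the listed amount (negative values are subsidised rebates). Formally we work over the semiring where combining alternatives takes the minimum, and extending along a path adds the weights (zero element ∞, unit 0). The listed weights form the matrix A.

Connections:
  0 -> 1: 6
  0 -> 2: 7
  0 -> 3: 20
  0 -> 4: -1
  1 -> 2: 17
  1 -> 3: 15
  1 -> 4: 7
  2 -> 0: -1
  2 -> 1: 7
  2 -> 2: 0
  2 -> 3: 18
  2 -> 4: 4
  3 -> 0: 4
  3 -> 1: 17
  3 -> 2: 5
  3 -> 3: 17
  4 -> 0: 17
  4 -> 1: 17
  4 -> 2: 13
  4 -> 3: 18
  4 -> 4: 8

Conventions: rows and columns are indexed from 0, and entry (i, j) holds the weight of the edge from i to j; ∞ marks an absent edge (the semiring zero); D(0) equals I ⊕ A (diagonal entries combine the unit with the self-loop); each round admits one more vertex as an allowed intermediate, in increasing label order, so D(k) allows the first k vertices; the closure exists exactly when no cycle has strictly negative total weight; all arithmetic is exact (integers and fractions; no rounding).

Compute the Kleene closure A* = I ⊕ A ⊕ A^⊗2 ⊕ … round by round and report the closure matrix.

D(0):
  [0, 6, 7, 20, -1]
  [∞, 0, 17, 15, 7]
  [-1, 7, 0, 18, 4]
  [4, 17, 5, 0, ∞]
  [17, 17, 13, 18, 0]
D(1):
  [0, 6, 7, 20, -1]
  [∞, 0, 17, 15, 7]
  [-1, 5, 0, 18, -2]
  [4, 10, 5, 0, 3]
  [17, 17, 13, 18, 0]
D(2):
  [0, 6, 7, 20, -1]
  [∞, 0, 17, 15, 7]
  [-1, 5, 0, 18, -2]
  [4, 10, 5, 0, 3]
  [17, 17, 13, 18, 0]
D(3):
  [0, 6, 7, 20, -1]
  [16, 0, 17, 15, 7]
  [-1, 5, 0, 18, -2]
  [4, 10, 5, 0, 3]
  [12, 17, 13, 18, 0]
D(4):
  [0, 6, 7, 20, -1]
  [16, 0, 17, 15, 7]
  [-1, 5, 0, 18, -2]
  [4, 10, 5, 0, 3]
  [12, 17, 13, 18, 0]
D(5):
  [0, 6, 7, 17, -1]
  [16, 0, 17, 15, 7]
  [-1, 5, 0, 16, -2]
  [4, 10, 5, 0, 3]
  [12, 17, 13, 18, 0]
Answer: A* = [[0, 6, 7, 17, -1], [16, 0, 17, 15, 7], [-1, 5, 0, 16, -2], [4, 10, 5, 0, 3], [12, 17, 13, 18, 0]]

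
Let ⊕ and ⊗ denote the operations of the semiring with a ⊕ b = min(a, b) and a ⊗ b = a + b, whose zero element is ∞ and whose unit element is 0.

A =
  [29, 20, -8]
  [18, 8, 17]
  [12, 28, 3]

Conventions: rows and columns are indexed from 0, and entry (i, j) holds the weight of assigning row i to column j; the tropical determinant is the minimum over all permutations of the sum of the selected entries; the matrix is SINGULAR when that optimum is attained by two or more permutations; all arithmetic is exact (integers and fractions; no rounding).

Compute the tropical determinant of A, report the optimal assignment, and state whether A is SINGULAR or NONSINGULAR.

σ = (0, 1, 2): 29 + 8 + 3 = 40
σ = (0, 2, 1): 29 + 17 + 28 = 74
σ = (1, 0, 2): 20 + 18 + 3 = 41
σ = (1, 2, 0): 20 + 17 + 12 = 49
σ = (2, 0, 1): (-8) + 18 + 28 = 38
σ = (2, 1, 0): (-8) + 8 + 12 = 12
Optimal value attained by: σ = (2, 1, 0).
Answer: det⊕(A) = 12; verdict: NONSINGULAR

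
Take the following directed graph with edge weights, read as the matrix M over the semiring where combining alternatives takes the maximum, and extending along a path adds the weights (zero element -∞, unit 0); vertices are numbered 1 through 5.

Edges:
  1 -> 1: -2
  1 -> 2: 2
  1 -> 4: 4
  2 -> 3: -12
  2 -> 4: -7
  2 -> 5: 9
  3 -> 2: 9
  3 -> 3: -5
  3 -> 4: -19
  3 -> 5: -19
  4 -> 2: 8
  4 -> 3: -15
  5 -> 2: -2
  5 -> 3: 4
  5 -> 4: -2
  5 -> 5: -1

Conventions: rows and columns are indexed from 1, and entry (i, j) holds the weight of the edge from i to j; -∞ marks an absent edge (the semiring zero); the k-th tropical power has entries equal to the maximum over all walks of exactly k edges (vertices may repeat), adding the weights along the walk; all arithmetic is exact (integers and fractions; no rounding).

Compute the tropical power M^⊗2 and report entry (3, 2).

M^⊗2:
  [-4, 12, -10, 2, 11]
  [-∞, 7, 13, 7, 8]
  [-∞, 4, -3, 2, 18]
  [-∞, -6, -4, 1, 17]
  [-∞, 13, 3, -3, 7]
Key observation: the optimum is the walk 3->3->2, with weight (-5) + 9 = 4.
Optimal value attained by: walk 3->3->2.
Answer: (M^⊗2)[3][2] = 4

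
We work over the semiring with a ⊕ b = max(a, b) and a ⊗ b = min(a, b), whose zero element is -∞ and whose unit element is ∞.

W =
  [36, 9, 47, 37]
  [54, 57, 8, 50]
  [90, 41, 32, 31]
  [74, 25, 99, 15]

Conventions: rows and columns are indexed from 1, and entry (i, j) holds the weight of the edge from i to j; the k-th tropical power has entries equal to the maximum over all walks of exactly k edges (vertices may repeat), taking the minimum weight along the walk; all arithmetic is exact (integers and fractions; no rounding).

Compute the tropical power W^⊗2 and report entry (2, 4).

W^⊗2:
  [47, 41, 37, 36]
  [54, 57, 50, 50]
  [41, 41, 47, 41]
  [90, 41, 47, 37]
Key observation: the optimum is the walk 2->2->4, with weight 57 min 50 = 50.
Optimal value attained by: walk 2->2->4.
Answer: (W^⊗2)[2][4] = 50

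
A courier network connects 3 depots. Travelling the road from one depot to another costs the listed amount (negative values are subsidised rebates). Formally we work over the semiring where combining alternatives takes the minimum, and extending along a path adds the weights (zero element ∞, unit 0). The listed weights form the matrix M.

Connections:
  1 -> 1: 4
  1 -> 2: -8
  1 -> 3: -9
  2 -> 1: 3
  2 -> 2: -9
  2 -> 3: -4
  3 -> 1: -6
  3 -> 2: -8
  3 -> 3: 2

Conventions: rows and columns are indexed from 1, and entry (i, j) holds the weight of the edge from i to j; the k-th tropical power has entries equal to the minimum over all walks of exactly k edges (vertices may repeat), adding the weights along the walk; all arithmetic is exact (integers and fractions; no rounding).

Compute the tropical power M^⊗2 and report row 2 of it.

M^⊗2:
  [-15, -17, -12]
  [-10, -18, -13]
  [-5, -17, -15]
Answer: row 2 of M^⊗2 = [-10, -18, -13]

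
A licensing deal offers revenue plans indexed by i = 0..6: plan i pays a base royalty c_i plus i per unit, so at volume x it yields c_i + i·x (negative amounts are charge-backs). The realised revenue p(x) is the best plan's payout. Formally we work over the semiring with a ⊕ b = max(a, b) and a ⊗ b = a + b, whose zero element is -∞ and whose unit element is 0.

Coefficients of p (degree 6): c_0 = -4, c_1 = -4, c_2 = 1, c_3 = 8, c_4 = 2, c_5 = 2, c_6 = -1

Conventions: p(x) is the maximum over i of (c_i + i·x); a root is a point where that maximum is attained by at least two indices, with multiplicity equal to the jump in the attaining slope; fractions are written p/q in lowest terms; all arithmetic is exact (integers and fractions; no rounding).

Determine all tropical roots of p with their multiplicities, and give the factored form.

hull edge (i=0, c=-4) to (i=3, c=8): slope 4, span 3
hull edge (i=3, c=8) to (i=6, c=-1): slope -3, span 3
Factored form: p(x) = -1 ⊗ (x ⊕ (-4)) ⊗ (x ⊕ (-4)) ⊗ (x ⊕ (-4)) ⊗ (x ⊕ 3) ⊗ (x ⊕ 3) ⊗ (x ⊕ 3)
Answer: roots = -4 (mult 3), 3 (mult 3)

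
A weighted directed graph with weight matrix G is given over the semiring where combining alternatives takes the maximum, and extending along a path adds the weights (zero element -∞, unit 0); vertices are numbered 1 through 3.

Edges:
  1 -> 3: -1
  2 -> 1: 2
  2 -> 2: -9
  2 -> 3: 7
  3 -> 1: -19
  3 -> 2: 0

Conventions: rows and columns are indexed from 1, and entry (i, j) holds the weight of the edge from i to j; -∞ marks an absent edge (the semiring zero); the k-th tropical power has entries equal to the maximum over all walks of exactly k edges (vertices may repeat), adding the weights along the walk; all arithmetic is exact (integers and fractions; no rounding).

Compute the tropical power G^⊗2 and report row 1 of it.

G^⊗2:
  [-20, -1, -∞]
  [-7, 7, 1]
  [2, -9, 7]
Answer: row 1 of G^⊗2 = [-20, -1, -∞]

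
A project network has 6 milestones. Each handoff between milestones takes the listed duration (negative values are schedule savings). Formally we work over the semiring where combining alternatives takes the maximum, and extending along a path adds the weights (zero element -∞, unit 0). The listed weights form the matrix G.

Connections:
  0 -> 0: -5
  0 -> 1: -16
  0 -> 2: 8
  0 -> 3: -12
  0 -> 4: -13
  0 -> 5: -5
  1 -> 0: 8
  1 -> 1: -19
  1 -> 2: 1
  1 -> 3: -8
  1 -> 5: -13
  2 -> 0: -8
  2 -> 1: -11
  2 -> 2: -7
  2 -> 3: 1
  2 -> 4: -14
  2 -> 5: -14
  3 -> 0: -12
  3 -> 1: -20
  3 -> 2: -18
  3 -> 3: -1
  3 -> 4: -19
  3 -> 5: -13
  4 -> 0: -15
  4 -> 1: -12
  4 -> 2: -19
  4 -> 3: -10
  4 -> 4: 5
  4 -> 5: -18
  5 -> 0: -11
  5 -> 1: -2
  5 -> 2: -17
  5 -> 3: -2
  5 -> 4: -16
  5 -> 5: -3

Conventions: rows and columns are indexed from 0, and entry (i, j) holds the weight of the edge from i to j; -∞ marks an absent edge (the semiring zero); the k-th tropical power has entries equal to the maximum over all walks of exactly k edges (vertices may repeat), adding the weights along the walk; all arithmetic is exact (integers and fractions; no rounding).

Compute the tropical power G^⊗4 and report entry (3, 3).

G^⊗2:
  [0, -3, 3, 9, -6, -6]
  [3, -8, 16, 2, -5, 3]
  [-3, -16, 0, 0, -9, -12]
  [-12, -15, -4, -2, -14, -14]
  [-4, -7, -7, -5, 10, -13]
  [6, -5, -1, -3, -11, -6]
G^⊗3:
  [5, -8, 8, 8, -1, -4]
  [8, 5, 11, 17, 2, 2]
  [-8, -11, 5, 1, -4, -8]
  [-7, -15, -4, -3, -9, -15]
  [1, -2, 4, 0, 15, -8]
  [3, -8, 14, 0, -6, 1]
G^⊗4:
  [0, -3, 13, 9, 4, 0]
  [13, 0, 16, 16, 7, 4]
  [-3, -6, 0, 6, 1, -9]
  [-7, -15, 1, -3, -4, -12]
  [6, 3, 9, 5, 20, -3]
  [6, 3, 11, 15, 0, 0]
Key observation: the optimum is the walk 3->1->0->2->3, with weight (-20) + 8 + 8 + 1 = -3.
Optimal value attained by: walk 3->1->0->2->3.
Answer: (G^⊗4)[3][3] = -3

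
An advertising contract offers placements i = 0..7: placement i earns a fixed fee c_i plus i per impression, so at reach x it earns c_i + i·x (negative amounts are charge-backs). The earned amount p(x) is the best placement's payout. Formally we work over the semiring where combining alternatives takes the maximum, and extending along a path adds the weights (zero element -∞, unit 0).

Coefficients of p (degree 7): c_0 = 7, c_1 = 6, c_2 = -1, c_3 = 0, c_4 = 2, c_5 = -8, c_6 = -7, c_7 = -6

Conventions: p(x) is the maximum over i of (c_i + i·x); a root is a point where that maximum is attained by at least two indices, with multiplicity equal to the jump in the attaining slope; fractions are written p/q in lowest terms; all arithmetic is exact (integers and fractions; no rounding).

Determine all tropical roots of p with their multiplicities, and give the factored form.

hull edge (i=0, c=7) to (i=1, c=6): slope -1, span 1
hull edge (i=1, c=6) to (i=4, c=2): slope -4/3, span 3
hull edge (i=4, c=2) to (i=7, c=-6): slope -8/3, span 3
Factored form: p(x) = -6 ⊗ (x ⊕ 1) ⊗ (x ⊕ 4/3) ⊗ (x ⊕ 4/3) ⊗ (x ⊕ 4/3) ⊗ (x ⊕ 8/3) ⊗ (x ⊕ 8/3) ⊗ (x ⊕ 8/3)
Answer: roots = 1 (mult 1), 4/3 (mult 3), 8/3 (mult 3)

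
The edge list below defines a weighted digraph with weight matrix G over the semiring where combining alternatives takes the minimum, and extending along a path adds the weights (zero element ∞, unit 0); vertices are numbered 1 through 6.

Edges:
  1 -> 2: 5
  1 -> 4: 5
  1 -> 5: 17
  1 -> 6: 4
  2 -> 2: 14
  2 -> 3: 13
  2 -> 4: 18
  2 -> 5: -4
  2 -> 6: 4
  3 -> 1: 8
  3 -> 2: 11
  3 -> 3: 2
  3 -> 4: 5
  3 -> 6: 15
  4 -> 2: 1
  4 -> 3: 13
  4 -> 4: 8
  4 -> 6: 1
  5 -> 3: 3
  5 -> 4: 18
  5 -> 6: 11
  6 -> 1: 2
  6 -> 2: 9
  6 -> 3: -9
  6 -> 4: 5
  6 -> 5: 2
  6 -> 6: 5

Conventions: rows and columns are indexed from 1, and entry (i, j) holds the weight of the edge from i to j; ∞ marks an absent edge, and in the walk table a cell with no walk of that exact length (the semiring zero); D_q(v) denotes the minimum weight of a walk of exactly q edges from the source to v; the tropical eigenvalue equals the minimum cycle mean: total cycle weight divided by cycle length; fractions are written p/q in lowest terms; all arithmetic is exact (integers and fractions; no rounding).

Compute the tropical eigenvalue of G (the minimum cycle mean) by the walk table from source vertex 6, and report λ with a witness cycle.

q=0: [∞, ∞, ∞, ∞, ∞, 0]
q=1: [2, 9, -9, 5, 2, 5]
q=2: [-1, 2, -7, -4, 5, 6]
q=3: [1, -3, -5, -2, -2, -3]
q=4: [-1, -1, -12, 0, -7, -1]
q=5: [-4, -1, -10, -7, -5, 1]
q=6: [-2, -6, -8, -5, -5, -6]
Optimal cycle mean attained by: cycle 3->4->6->3, total 5 + 1 + (-9), length 3.
Answer: λ = -1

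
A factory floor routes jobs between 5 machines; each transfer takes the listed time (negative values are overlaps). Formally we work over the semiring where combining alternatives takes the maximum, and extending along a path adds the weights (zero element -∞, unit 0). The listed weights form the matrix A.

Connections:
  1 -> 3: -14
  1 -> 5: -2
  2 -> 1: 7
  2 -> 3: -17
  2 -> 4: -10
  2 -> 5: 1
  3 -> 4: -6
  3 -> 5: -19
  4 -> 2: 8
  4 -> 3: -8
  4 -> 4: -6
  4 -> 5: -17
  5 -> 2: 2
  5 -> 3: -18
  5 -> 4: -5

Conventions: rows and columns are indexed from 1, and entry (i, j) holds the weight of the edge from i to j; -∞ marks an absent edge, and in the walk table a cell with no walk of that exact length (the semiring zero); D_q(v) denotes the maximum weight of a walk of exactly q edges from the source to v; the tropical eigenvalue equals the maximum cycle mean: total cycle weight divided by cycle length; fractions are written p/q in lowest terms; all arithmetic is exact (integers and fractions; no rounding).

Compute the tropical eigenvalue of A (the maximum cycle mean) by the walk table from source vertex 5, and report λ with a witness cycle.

q=0: [-∞, -∞, -∞, -∞, 0]
q=1: [-∞, 2, -18, -5, -∞]
q=2: [9, 3, -13, -8, 3]
q=3: [10, 5, -5, -2, 7]
q=4: [12, 9, -4, 2, 8]
q=5: [16, 10, -2, 3, 10]
Optimal cycle mean attained by: cycle 1->5->2->1, total (-2) + 2 + 7, length 3.
Answer: λ = 7/3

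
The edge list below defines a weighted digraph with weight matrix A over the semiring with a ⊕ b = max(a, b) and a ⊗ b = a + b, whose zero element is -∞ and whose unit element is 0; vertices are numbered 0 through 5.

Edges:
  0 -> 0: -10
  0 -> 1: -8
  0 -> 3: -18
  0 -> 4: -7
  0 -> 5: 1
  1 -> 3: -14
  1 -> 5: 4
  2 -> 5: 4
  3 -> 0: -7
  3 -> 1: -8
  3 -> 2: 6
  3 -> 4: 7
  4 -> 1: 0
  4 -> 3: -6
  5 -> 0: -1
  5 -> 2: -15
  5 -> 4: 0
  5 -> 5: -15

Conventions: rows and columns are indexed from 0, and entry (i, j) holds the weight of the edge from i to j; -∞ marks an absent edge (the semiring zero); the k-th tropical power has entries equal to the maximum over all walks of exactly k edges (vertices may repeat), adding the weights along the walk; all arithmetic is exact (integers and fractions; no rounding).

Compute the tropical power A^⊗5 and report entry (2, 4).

A^⊗2:
  [0, -7, -12, -13, 1, -4]
  [3, -22, -8, -∞, 4, -11]
  [3, -∞, -11, -∞, 4, -11]
  [-17, 7, -∞, 1, -14, 10]
  [-13, -14, 0, -14, 1, 4]
  [-11, 0, -30, -6, -8, 0]
A^⊗3:
  [-5, 1, -7, -5, -4, 1]
  [-7, 4, -26, -2, -4, 4]
  [-7, 4, -26, -2, -4, 4]
  [9, -7, 7, -7, 10, 11]
  [3, 1, -8, -5, 4, 4]
  [-1, -8, 0, -14, 1, 4]
A^⊗4:
  [0, -4, 1, -10, 2, 5]
  [3, -4, 4, -10, 5, 8]
  [3, -4, 4, -10, 5, 8]
  [10, 10, -1, 4, 11, 11]
  [3, 4, 1, -2, 4, 5]
  [3, 1, -8, -5, 4, 4]
A^⊗5:
  [4, 2, -4, -4, 5, 5]
  [7, 5, -4, -1, 8, 8]
  [7, 5, -4, -1, 8, 8]
  [10, 11, 10, 5, 11, 14]
  [4, 4, 4, -2, 5, 8]
  [3, 4, 1, -2, 4, 5]
Key observation: the optimum is the walk 2->5->4->1->5->4, with weight 4 + 0 + 0 + 4 + 0 = 8.
Optimal value attained by: walk 2->5->4->1->5->4.
Answer: (A^⊗5)[2][4] = 8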